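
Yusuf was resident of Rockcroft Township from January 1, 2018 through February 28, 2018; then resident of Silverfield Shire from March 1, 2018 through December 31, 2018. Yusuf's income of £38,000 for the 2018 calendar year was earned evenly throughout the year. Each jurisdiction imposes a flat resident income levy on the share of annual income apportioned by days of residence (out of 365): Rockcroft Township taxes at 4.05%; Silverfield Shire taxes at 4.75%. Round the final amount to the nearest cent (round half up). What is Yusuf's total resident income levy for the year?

Rockcroft Township, January 1 – February 28, 2018: 59 days → £38,000 × 4.05% × 59/365 = £248.7699
Silverfield Shire, March 1 – December 31, 2018: 306 days → £38,000 × 4.75% × 306/365 = £1,513.2329
Total = £1,762.0027

£1,762.00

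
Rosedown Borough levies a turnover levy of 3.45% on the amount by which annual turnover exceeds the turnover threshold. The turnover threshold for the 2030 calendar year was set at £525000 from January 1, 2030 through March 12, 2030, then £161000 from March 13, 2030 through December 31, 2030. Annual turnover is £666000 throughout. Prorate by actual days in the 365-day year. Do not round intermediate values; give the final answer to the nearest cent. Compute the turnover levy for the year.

£14979.71

January 1 – March 12, 2030: 71 days, exemption £525000 → (£666000 − £525000) × 3.45% × 71/365 = £946.2452
March 13 – December 31, 2030: 294 days, exemption £161000 → (£666000 − £161000) × 3.45% × 294/365 = £14033.4658
Total = £14979.7110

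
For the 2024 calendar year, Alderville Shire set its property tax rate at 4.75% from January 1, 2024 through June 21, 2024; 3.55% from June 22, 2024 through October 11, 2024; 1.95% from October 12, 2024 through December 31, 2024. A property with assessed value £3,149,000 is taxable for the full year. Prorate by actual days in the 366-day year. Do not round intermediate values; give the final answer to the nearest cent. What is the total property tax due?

January 1 – June 21, 2024: 173 days at 4.75% → £3,149,000 × 4.75% × 173/366 = £70,701.9331
June 22 – October 11, 2024: 112 days at 3.55% → £3,149,000 × 3.55% × 112/366 = £34,208.8087
October 12 – December 31, 2024: 81 days at 1.95% → £3,149,000 × 1.95% × 81/366 = £13,589.7418
Total = £118,500.4836

£118,500.48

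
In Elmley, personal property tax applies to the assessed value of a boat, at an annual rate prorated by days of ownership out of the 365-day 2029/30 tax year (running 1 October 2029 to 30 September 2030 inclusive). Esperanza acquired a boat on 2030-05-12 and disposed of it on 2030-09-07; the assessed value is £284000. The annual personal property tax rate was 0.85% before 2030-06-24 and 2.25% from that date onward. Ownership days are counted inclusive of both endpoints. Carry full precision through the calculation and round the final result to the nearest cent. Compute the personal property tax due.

£1614.91

2030-05-12 to 2030-06-23: 43 days at 0.85% → £284000 × 0.85% × 43/365 = £284.3890
2030-06-24 to 2030-09-07: 76 days at 2.25% → £284000 × 2.25% × 76/365 = £1330.5205
Total = £1614.9096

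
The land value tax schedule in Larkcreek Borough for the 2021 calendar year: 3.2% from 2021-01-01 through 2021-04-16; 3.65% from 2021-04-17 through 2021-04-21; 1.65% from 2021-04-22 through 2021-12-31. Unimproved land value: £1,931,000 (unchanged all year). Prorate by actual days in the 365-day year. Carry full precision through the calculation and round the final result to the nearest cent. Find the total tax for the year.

£41,082.69

2021-01-01 to 2021-04-16: 106 days at 3.2% → £1,931,000 × 3.2% × 106/365 = £17,945.0740
2021-04-17 to 2021-04-21: 5 days at 3.65% → £1,931,000 × 3.65% × 5/365 = £965.5000
2021-04-22 to 2021-12-31: 254 days at 1.65% → £1,931,000 × 1.65% × 254/365 = £22,172.1123
Total = £41,082.6863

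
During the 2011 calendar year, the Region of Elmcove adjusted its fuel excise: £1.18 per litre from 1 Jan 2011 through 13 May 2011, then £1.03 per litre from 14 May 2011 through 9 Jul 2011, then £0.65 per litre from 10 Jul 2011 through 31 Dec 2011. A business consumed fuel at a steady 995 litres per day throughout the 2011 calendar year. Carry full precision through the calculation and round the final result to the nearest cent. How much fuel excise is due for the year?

1 Jan – 13 May 2011: 133 days × 995 litres/day = 132,335 litres at £1.18/litre → £156,155.30
14 May – 9 Jul 2011: 57 days × 995 litres/day = 56,715 litres at £1.03/litre → £58,416.45
10 Jul – 31 Dec 2011: 175 days × 995 litres/day = 174,125 litres at £0.65/litre → £113,181.25

£327,753.00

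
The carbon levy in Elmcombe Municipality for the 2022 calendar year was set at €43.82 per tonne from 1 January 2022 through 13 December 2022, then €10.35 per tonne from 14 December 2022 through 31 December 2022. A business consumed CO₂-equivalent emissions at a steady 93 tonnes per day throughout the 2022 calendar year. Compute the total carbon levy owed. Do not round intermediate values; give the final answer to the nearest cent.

€1,431,441.12

1 January – 13 December 2022: 347 days × 93 tonnes/day = 32,271 tonnes at €43.82/tonne → €1,414,115.22
14 December – 31 December 2022: 18 days × 93 tonnes/day = 1,674 tonnes at €10.35/tonne → €17,325.90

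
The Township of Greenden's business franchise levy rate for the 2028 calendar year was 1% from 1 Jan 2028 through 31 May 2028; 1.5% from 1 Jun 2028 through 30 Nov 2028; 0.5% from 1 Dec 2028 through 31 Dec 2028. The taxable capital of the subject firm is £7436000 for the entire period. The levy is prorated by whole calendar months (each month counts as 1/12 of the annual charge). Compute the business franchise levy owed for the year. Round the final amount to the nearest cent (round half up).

£89851.67

1 Jan – 31 May 2028: 5 months at 1% → £7436000 × 1% × 5/12 = £30983.3333
1 Jun – 30 Nov 2028: 6 months at 1.5% → £7436000 × 1.5% × 6/12 = £55770.0000
1 Dec – 31 Dec 2028: 1 month at 0.5% → £7436000 × 0.5% × 1/12 = £3098.3333
Total = £89851.6667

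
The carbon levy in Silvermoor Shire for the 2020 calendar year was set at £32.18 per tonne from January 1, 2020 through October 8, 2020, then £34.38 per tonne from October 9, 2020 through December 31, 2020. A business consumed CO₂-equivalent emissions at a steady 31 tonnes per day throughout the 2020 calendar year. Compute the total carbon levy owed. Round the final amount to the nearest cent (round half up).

£370,843.08

January 1 – October 8, 2020: 282 days × 31 tonnes/day = 8,742 tonnes at £32.18/tonne → £281,317.56
October 9 – December 31, 2020: 84 days × 31 tonnes/day = 2,604 tonnes at £34.38/tonne → £89,525.52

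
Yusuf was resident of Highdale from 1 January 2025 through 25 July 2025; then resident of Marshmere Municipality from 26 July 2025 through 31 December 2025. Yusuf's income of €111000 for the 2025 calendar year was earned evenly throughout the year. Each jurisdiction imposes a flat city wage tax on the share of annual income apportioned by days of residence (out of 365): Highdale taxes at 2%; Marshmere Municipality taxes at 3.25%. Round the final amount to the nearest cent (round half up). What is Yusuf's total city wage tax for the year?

€2824.42

Highdale, 1 January – 25 July 2025: 206 days → €111000 × 2% × 206/365 = €1252.9315
Marshmere Municipality, 26 July – 31 December 2025: 159 days → €111000 × 3.25% × 159/365 = €1571.4863
Total = €2824.4178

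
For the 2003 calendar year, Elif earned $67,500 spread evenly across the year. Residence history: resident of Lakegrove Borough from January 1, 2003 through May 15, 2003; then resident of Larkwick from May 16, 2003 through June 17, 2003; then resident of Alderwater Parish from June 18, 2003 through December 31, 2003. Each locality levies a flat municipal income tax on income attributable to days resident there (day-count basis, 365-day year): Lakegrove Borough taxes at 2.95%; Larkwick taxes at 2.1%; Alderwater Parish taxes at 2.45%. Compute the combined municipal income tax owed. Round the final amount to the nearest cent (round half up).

Lakegrove Borough, January 1 – May 15, 2003: 135 days → $67,500 × 2.95% × 135/365 = $736.4897
Larkwick, May 16 – June 17, 2003: 33 days → $67,500 × 2.1% × 33/365 = $128.1575
Alderwater Parish, June 18 – December 31, 2003: 197 days → $67,500 × 2.45% × 197/365 = $892.5719
Total = $1,757.2192

$1,757.22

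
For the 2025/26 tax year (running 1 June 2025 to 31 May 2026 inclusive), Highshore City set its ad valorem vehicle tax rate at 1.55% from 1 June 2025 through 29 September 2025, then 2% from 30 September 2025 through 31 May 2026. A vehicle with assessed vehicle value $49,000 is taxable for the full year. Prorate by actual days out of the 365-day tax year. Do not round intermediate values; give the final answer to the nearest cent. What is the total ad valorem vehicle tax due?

1 June – 29 September 2025: 121 days at 1.55% → $49,000 × 1.55% × 121/365 = $251.7795
30 September 2025 – 31 May 2026: 244 days at 2% → $49,000 × 2% × 244/365 = $655.1233
Total = $906.9027

$906.90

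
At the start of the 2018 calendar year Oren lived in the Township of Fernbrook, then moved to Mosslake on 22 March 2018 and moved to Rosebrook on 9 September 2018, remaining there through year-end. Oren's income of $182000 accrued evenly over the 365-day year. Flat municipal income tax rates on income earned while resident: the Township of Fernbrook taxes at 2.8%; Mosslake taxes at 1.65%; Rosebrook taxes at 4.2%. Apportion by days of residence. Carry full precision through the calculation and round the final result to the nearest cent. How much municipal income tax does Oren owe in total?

$4911.26

The Township of Fernbrook, 1 January – 21 March 2018: 80 days → $182000 × 2.8% × 80/365 = $1116.9315
Mosslake, 22 March – 8 September 2018: 171 days → $182000 × 1.65% × 171/365 = $1406.8849
Rosebrook, 9 September – 31 December 2018: 114 days → $182000 × 4.2% × 114/365 = $2387.4411
Total = $4911.2575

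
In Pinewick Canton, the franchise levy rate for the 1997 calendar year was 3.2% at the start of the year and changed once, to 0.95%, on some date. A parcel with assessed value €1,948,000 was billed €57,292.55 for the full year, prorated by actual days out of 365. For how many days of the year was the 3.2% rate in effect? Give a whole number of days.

323 days

Let d = days at the first rate; then 365 − d days at the second rate.
€1,948,000 × [3.2%·d + 0.95%·(365−d)] / 365 = €57,292.55
Solving gives d = 323, so the new rate took effect on 20 November 1997.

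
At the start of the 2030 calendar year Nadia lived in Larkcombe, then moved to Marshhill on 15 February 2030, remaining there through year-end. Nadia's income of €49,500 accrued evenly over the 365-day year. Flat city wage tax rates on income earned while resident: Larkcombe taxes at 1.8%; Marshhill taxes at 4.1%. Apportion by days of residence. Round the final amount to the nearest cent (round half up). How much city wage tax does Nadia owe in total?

€1,889.14

Larkcombe, 1 January – 14 February 2030: 45 days → €49,500 × 1.8% × 45/365 = €109.8493
Marshhill, 15 February – 31 December 2030: 320 days → €49,500 × 4.1% × 320/365 = €1,779.2877
Total = €1,889.1370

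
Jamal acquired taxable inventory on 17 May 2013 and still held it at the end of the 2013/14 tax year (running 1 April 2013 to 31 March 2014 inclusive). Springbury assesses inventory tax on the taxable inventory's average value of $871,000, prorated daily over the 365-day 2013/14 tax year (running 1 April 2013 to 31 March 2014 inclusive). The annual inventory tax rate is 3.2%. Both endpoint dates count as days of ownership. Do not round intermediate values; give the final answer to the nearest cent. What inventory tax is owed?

$24,359.36

Days held (17 May 2013 – 31 March 2014): 319 out of 365
Tax = $871,000 × 3.2% × 319/365 = $24,359.3644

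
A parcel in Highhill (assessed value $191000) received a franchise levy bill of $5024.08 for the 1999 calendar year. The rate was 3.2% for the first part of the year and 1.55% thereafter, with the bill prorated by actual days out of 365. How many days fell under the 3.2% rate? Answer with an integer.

Let d = days at the first rate; then 365 − d days at the second rate.
$191000 × [3.2%·d + 1.55%·(365−d)] / 365 = $5024.08
Solving gives d = 239, so the new rate took effect on 28 August 1999.

239 days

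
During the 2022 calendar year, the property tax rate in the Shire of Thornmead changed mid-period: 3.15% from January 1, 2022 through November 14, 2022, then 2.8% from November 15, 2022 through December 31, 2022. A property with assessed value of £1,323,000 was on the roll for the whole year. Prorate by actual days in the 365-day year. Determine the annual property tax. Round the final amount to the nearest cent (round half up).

January 1 – November 14, 2022: 318 days at 3.15% → £1,323,000 × 3.15% × 318/365 = £36,308.1945
November 15 – December 31, 2022: 47 days at 2.8% → £1,323,000 × 2.8% × 47/365 = £4,770.0493
Total = £41,078.2438

£41,078.24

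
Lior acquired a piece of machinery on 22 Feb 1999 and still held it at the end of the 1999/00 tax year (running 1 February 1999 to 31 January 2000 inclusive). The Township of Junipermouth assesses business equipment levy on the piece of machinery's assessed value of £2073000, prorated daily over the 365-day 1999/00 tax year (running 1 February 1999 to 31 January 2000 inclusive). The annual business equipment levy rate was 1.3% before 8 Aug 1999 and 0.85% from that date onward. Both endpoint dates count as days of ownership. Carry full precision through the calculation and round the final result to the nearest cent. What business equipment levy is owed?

22 Feb – 7 Aug 1999: 167 days at 1.3% → £2073000 × 1.3% × 167/365 = £12330.0904
8 Aug 1999 – 31 Jan 2000: 177 days at 0.85% → £2073000 × 0.85% × 177/365 = £8544.7356
Total = £20874.8260

£20874.83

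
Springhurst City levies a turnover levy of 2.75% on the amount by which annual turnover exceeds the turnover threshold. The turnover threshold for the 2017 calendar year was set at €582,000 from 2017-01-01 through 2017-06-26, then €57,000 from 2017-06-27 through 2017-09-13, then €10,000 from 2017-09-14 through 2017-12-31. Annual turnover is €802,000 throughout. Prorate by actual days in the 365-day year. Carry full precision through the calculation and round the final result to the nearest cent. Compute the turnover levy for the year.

2017-01-01 to 2017-06-26: 177 days, exemption €582,000 → (€802,000 − €582,000) × 2.75% × 177/365 = €2,933.8356
2017-06-27 to 2017-09-13: 79 days, exemption €57,000 → (€802,000 − €57,000) × 2.75% × 79/365 = €4,434.2808
2017-09-14 to 2017-12-31: 109 days, exemption €10,000 → (€802,000 − €10,000) × 2.75% × 109/365 = €6,504.1644
Total = €13,872.2808

€13,872.28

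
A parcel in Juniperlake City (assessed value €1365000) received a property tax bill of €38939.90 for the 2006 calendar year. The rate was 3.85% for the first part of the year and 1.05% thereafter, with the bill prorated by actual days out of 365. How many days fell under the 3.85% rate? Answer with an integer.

235 days

Let d = days at the first rate; then 365 − d days at the second rate.
€1365000 × [3.85%·d + 1.05%·(365−d)] / 365 = €38939.90
Solving gives d = 235, so the new rate took effect on August 24, 2006.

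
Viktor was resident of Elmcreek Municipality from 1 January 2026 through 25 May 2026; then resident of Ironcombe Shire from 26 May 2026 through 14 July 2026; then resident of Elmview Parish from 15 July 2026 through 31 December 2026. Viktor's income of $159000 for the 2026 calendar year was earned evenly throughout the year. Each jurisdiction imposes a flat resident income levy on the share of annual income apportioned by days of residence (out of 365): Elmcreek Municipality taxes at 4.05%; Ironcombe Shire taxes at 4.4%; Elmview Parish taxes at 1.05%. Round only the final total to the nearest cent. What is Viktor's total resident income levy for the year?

$4294.09

Elmcreek Municipality, 1 January – 25 May 2026: 145 days → $159000 × 4.05% × 145/365 = $2558.1575
Ironcombe Shire, 26 May – 14 July 2026: 50 days → $159000 × 4.4% × 50/365 = $958.3562
Elmview Parish, 15 July – 31 December 2026: 170 days → $159000 × 1.05% × 170/365 = $777.5753
Total = $4294.0890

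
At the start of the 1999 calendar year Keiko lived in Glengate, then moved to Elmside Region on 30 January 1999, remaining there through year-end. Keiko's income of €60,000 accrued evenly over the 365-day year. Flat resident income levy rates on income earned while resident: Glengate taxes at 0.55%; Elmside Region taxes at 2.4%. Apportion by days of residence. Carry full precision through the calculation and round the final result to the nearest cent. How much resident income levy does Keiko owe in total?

€1,351.81

Glengate, 1 January – 29 January 1999: 29 days → €60,000 × 0.55% × 29/365 = €26.2192
Elmside Region, 30 January – 31 December 1999: 336 days → €60,000 × 2.4% × 336/365 = €1,325.5890
Total = €1,351.8082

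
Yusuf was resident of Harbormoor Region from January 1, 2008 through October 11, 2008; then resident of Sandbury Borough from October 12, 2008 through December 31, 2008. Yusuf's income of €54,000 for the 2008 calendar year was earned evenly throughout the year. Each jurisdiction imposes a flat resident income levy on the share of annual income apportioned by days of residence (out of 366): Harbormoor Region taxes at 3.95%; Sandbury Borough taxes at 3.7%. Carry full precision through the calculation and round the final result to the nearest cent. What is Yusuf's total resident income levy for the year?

€2,103.12

Harbormoor Region, January 1 – October 11, 2008: 285 days → €54,000 × 3.95% × 285/366 = €1,660.9426
Sandbury Borough, October 12 – December 31, 2008: 81 days → €54,000 × 3.7% × 81/366 = €442.1803
Total = €2,103.1230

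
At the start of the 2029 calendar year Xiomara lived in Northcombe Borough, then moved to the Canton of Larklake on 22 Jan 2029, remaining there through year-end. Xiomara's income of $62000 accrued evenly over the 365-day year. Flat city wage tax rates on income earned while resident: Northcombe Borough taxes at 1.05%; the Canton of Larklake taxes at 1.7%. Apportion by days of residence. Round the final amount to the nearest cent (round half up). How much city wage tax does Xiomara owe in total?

$1030.81

Northcombe Borough, 1 Jan – 21 Jan 2029: 21 days → $62000 × 1.05% × 21/365 = $37.4548
The Canton of Larklake, 22 Jan – 31 Dec 2029: 344 days → $62000 × 1.7% × 344/365 = $993.3589
Total = $1030.8137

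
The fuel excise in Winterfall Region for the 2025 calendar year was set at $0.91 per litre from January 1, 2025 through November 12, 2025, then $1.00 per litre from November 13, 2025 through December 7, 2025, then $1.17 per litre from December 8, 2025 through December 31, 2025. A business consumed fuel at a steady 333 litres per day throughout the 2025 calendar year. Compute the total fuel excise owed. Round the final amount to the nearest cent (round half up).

January 1 – November 12, 2025: 316 days × 333 litres/day = 105,228 litres at $0.91/litre → $95,757.48
November 13 – December 7, 2025: 25 days × 333 litres/day = 8,325 litres at $1.00/litre → $8,325.00
December 8 – December 31, 2025: 24 days × 333 litres/day = 7,992 litres at $1.17/litre → $9,350.64

$113,433.12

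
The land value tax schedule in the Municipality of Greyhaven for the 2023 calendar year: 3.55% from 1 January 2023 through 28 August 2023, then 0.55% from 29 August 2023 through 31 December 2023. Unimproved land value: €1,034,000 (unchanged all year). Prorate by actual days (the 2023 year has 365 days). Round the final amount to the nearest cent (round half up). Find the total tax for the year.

1 January – 28 August 2023: 240 days at 3.55% → €1,034,000 × 3.55% × 240/365 = €24,136.1096
29 August – 31 December 2023: 125 days at 0.55% → €1,034,000 × 0.55% × 125/365 = €1,947.6027
Total = €26,083.7123

€26,083.71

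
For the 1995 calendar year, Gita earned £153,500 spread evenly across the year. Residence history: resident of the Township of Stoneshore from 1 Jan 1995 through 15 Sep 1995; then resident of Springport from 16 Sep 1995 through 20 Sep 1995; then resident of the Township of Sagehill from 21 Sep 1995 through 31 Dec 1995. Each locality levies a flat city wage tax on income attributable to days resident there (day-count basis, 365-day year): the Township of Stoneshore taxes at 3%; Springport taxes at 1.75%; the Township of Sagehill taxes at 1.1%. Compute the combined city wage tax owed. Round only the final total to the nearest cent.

The Township of Stoneshore, 1 Jan – 15 Sep 1995: 258 days → £153,500 × 3% × 258/365 = £3,255.0411
Springport, 16 Sep – 20 Sep 1995: 5 days → £153,500 × 1.75% × 5/365 = £36.7979
The Township of Sagehill, 21 Sep – 31 Dec 1995: 102 days → £153,500 × 1.1% × 102/365 = £471.8548
Total = £3,763.6938

£3,763.69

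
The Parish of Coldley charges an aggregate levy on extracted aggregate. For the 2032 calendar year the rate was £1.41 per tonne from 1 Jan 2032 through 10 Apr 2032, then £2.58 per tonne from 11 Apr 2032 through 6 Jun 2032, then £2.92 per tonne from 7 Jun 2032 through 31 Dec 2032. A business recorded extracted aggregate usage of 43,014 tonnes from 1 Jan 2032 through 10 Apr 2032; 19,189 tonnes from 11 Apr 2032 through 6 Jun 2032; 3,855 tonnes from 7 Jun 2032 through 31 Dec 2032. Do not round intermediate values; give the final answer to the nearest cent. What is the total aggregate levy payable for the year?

1 Jan – 10 Apr 2032: 43,014 tonnes at £1.41/tonne → £60,649.74
11 Apr – 6 Jun 2032: 19,189 tonnes at £2.58/tonne → £49,507.62
7 Jun – 31 Dec 2032: 3,855 tonnes at £2.92/tonne → £11,256.60

£121,413.96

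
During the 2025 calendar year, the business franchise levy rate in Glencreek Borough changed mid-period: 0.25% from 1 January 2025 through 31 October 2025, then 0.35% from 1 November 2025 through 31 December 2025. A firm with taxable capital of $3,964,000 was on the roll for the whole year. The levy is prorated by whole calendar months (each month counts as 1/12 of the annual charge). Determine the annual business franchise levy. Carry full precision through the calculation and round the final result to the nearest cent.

1 January – 31 October 2025: 10 months at 0.25% → $3,964,000 × 0.25% × 10/12 = $8,258.3333
1 November – 31 December 2025: 2 months at 0.35% → $3,964,000 × 0.35% × 2/12 = $2,312.3333
Total = $10,570.6667

$10,570.67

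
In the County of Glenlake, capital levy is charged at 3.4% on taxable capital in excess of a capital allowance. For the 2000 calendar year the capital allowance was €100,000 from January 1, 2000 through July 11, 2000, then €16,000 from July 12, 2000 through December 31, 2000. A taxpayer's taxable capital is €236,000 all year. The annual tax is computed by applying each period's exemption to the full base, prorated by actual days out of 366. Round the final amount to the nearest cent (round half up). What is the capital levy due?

January 1 – July 11, 2000: 193 days, exemption €100,000 → (€236,000 − €100,000) × 3.4% × 193/366 = €2,438.3388
July 12 – December 31, 2000: 173 days, exemption €16,000 → (€236,000 − €16,000) × 3.4% × 173/366 = €3,535.6284
Total = €5,973.9672

€5,973.97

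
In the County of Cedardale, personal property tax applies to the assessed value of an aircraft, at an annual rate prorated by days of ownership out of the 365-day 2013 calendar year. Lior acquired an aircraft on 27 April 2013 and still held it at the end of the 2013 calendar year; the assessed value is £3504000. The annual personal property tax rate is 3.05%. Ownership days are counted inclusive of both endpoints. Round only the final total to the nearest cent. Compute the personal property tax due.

Days held (27 April – 31 December 2013): 249 out of 365
Tax = £3504000 × 3.05% × 249/365 = £72907.2000

£72907.20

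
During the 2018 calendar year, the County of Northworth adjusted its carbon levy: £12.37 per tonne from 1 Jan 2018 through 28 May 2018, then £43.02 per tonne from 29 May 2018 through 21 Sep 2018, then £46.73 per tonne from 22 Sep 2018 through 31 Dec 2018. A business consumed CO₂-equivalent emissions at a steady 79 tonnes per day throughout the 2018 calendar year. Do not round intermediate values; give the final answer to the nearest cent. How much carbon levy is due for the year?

£911723.99

1 Jan – 28 May 2018: 148 days × 79 tonnes/day = 11,692 tonnes at £12.37/tonne → £144630.04
29 May – 21 Sep 2018: 116 days × 79 tonnes/day = 9,164 tonnes at £43.02/tonne → £394235.28
22 Sep – 31 Dec 2018: 101 days × 79 tonnes/day = 7,979 tonnes at £46.73/tonne → £372858.67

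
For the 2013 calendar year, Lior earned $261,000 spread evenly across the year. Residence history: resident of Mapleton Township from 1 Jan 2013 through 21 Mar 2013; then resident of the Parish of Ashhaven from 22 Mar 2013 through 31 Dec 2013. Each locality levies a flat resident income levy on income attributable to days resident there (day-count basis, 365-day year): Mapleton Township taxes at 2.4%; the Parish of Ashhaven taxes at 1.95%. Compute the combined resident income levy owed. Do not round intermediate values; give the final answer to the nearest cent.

$5,346.92

Mapleton Township, 1 Jan – 21 Mar 2013: 80 days → $261,000 × 2.4% × 80/365 = $1,372.9315
The Parish of Ashhaven, 22 Mar – 31 Dec 2013: 285 days → $261,000 × 1.95% × 285/365 = $3,973.9932
Total = $5,346.9247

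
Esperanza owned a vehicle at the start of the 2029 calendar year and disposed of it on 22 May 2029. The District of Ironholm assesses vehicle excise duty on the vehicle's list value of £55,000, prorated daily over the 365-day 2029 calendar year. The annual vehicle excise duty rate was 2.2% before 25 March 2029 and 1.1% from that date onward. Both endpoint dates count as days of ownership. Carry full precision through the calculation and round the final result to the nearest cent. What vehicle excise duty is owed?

£372.95

1 January – 24 March 2029: 83 days at 2.2% → £55,000 × 2.2% × 83/365 = £275.1507
25 March – 22 May 2029: 59 days at 1.1% → £55,000 × 1.1% × 59/365 = £97.7945
Total = £372.9452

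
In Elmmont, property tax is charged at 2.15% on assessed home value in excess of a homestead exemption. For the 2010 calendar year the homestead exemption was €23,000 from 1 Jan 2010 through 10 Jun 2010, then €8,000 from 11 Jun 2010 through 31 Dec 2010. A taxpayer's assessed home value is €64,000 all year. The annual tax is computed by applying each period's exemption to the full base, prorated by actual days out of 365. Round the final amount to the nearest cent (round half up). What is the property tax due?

€1,061.75

1 Jan – 10 Jun 2010: 161 days, exemption €23,000 → (€64,000 − €23,000) × 2.15% × 161/365 = €388.8260
11 Jun – 31 Dec 2010: 204 days, exemption €8,000 → (€64,000 − €8,000) × 2.15% × 204/365 = €672.9205
Total = €1,061.7466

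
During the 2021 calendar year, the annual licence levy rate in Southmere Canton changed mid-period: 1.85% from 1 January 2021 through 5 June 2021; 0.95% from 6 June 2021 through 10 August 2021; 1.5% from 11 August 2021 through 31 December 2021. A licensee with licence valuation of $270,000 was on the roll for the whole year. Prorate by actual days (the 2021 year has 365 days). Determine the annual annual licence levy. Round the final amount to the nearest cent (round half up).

1 January – 5 June 2021: 156 days at 1.85% → $270,000 × 1.85% × 156/365 = $2,134.8493
6 June – 10 August 2021: 66 days at 0.95% → $270,000 × 0.95% × 66/365 = $463.8082
11 August – 31 December 2021: 143 days at 1.5% → $270,000 × 1.5% × 143/365 = $1,586.7123
Total = $4,185.3699

$4,185.37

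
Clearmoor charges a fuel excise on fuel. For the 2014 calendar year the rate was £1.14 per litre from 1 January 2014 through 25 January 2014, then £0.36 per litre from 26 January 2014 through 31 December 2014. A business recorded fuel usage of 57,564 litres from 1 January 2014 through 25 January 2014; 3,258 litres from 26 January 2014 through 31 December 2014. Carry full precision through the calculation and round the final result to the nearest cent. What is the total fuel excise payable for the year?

1 January – 25 January 2014: 57,564 litres at £1.14/litre → £65,622.96
26 January – 31 December 2014: 3,258 litres at £0.36/litre → £1,172.88

£66,795.84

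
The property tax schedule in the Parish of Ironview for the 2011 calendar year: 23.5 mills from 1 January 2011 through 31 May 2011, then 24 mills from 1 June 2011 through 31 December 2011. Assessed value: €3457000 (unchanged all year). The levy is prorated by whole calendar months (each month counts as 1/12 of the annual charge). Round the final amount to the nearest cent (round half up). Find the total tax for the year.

1 January – 31 May 2011: 5 months at 23.5 mills → €3457000 × 2.35% × 5/12 = €33849.7917
1 June – 31 December 2011: 7 months at 24 mills → €3457000 × 2.4% × 7/12 = €48398.0000
Total = €82247.7917

€82247.79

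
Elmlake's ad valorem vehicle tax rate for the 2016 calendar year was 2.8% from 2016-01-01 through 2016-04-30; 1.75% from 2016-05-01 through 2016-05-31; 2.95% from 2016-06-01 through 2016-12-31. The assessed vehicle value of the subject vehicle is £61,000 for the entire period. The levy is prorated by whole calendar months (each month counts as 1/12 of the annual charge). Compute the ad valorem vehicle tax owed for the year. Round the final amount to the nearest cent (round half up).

2016-01-01 to 2016-04-30: 4 months at 2.8% → £61,000 × 2.8% × 4/12 = £569.3333
2016-05-01 to 2016-05-31: 1 month at 1.75% → £61,000 × 1.75% × 1/12 = £88.9583
2016-06-01 to 2016-12-31: 7 months at 2.95% → £61,000 × 2.95% × 7/12 = £1,049.7083
Total = £1,708.0000

£1,708.00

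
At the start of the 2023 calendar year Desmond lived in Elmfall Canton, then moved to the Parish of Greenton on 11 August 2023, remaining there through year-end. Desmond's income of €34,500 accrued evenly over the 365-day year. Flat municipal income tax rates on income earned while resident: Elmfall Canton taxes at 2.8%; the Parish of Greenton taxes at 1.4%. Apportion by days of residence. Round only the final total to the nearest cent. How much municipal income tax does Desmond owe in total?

Elmfall Canton, 1 January – 10 August 2023: 222 days → €34,500 × 2.8% × 222/365 = €587.5397
The Parish of Greenton, 11 August – 31 December 2023: 143 days → €34,500 × 1.4% × 143/365 = €189.2301
Total = €776.7699

€776.77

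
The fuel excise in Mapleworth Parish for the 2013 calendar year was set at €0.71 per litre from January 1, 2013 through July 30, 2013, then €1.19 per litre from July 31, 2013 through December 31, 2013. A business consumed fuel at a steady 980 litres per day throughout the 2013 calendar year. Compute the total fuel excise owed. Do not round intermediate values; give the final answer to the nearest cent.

€326408.60

January 1 – July 30, 2013: 211 days × 980 litres/day = 206,780 litres at €0.71/litre → €146813.80
July 31 – December 31, 2013: 154 days × 980 litres/day = 150,920 litres at €1.19/litre → €179594.80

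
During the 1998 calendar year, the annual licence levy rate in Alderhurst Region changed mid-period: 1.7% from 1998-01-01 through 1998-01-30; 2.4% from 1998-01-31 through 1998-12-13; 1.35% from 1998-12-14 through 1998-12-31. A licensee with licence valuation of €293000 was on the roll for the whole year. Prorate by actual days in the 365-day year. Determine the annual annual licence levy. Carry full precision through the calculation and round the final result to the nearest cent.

1998-01-01 to 1998-01-30: 30 days at 1.7% → €293000 × 1.7% × 30/365 = €409.3973
1998-01-31 to 1998-12-13: 317 days at 2.4% → €293000 × 2.4% × 317/365 = €6107.2438
1998-12-14 to 1998-12-31: 18 days at 1.35% → €293000 × 1.35% × 18/365 = €195.0658
Total = €6711.7068

€6711.71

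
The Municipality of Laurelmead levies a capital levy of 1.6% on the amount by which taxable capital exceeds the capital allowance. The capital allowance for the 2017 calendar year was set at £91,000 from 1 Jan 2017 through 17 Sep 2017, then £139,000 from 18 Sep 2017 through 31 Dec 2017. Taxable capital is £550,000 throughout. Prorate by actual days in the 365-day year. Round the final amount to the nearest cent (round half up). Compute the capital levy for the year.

1 Jan – 17 Sep 2017: 260 days, exemption £91,000 → (£550,000 − £91,000) × 1.6% × 260/365 = £5,231.3425
18 Sep – 31 Dec 2017: 105 days, exemption £139,000 → (£550,000 − £139,000) × 1.6% × 105/365 = £1,891.7260
Total = £7,123.0685

£7,123.07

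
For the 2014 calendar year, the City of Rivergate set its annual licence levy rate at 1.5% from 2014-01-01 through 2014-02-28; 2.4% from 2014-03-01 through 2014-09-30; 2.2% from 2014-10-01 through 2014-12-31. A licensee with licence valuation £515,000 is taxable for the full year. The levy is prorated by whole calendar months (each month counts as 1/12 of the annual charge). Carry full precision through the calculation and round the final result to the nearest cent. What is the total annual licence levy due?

2014-01-01 to 2014-02-28: 2 months at 1.5% → £515,000 × 1.5% × 2/12 = £1,287.5000
2014-03-01 to 2014-09-30: 7 months at 2.4% → £515,000 × 2.4% × 7/12 = £7,210.0000
2014-10-01 to 2014-12-31: 3 months at 2.2% → £515,000 × 2.2% × 3/12 = £2,832.5000
Total = £11,330.0000

£11,330.00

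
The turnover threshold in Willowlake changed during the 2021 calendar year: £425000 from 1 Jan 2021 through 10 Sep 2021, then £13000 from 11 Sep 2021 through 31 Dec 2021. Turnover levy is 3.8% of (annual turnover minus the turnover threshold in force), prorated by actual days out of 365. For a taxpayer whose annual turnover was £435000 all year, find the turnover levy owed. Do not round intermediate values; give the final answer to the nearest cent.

£5184.03

1 Jan – 10 Sep 2021: 253 days, exemption £425000 → (£435000 − £425000) × 3.8% × 253/365 = £263.3973
11 Sep – 31 Dec 2021: 112 days, exemption £13000 → (£435000 − £13000) × 3.8% × 112/365 = £4920.6356
Total = £5184.0329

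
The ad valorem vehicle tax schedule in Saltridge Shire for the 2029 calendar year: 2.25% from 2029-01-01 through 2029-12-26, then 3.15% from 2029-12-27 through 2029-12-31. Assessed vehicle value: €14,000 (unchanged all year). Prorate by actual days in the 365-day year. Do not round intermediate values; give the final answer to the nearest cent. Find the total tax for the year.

€316.73

2029-01-01 to 2029-12-26: 360 days at 2.25% → €14,000 × 2.25% × 360/365 = €310.6849
2029-12-27 to 2029-12-31: 5 days at 3.15% → €14,000 × 3.15% × 5/365 = €6.0411
Total = €316.7260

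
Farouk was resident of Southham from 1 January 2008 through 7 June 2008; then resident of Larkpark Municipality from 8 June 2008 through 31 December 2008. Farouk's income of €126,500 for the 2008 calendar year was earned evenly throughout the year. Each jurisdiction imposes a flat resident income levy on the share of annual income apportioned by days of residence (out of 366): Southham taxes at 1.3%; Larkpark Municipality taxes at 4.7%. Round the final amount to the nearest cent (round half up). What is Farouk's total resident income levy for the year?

€4,077.03

Southham, 1 January – 7 June 2008: 159 days → €126,500 × 1.3% × 159/366 = €714.4139
Larkpark Municipality, 8 June – 31 December 2008: 207 days → €126,500 × 4.7% × 207/366 = €3,362.6189
Total = €4,077.0328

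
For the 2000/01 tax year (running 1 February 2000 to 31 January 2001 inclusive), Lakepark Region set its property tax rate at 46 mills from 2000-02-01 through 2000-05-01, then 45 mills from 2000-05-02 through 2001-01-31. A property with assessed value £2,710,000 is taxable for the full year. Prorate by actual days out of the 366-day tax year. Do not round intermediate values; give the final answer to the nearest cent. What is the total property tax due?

£122,623.80

2000-02-01 to 2000-05-01: 91 days at 46 mills → £2,710,000 × 4.6% × 91/366 = £30,994.6995
2000-05-02 to 2001-01-31: 275 days at 45 mills → £2,710,000 × 4.5% × 275/366 = £91,629.0984
Total = £122,623.7978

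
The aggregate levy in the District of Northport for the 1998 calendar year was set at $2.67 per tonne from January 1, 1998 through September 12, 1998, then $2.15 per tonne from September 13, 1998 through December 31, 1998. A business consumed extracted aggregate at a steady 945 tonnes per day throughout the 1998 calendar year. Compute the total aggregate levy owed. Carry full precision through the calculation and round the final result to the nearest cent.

$866,895.75

January 1 – September 12, 1998: 255 days × 945 tonnes/day = 240,975 tonnes at $2.67/tonne → $643,403.25
September 13 – December 31, 1998: 110 days × 945 tonnes/day = 103,950 tonnes at $2.15/tonne → $223,492.50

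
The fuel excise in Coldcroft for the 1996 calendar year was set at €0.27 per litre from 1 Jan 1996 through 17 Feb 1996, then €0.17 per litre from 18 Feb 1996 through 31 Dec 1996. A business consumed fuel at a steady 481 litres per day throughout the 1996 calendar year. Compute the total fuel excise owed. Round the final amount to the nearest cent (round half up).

1 Jan – 17 Feb 1996: 48 days × 481 litres/day = 23,088 litres at €0.27/litre → €6,233.76
18 Feb – 31 Dec 1996: 318 days × 481 litres/day = 152,958 litres at €0.17/litre → €26,002.86

€32,236.62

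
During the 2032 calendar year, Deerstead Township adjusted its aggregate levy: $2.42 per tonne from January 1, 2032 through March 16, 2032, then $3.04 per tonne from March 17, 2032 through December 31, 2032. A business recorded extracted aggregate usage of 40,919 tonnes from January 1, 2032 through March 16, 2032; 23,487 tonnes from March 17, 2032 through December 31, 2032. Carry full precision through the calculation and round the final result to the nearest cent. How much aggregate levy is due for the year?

$170,424.46

January 1 – March 16, 2032: 40,919 tonnes at $2.42/tonne → $99,023.98
March 17 – December 31, 2032: 23,487 tonnes at $3.04/tonne → $71,400.48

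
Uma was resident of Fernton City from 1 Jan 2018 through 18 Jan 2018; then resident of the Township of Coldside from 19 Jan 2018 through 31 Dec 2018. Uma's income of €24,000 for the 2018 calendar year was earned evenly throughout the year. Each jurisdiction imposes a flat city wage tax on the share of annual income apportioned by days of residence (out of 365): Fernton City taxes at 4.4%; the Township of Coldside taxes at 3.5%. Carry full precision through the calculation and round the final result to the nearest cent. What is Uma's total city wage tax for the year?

€850.65

Fernton City, 1 Jan – 18 Jan 2018: 18 days → €24,000 × 4.4% × 18/365 = €52.0767
The Township of Coldside, 19 Jan – 31 Dec 2018: 347 days → €24,000 × 3.5% × 347/365 = €798.5753
Total = €850.6521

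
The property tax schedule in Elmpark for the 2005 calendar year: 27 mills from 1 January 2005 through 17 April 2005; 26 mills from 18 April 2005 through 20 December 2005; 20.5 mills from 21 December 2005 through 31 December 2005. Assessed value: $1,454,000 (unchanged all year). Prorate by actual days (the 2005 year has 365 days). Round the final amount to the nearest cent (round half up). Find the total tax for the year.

$37,989.24

1 January – 17 April 2005: 107 days at 27 mills → $1,454,000 × 2.7% × 107/365 = $11,508.5096
18 April – 20 December 2005: 247 days at 26 mills → $1,454,000 × 2.6% × 247/365 = $25,582.4329
21 December – 31 December 2005: 11 days at 20.5 mills → $1,454,000 × 2.05% × 11/365 = $898.2932
Total = $37,989.2356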